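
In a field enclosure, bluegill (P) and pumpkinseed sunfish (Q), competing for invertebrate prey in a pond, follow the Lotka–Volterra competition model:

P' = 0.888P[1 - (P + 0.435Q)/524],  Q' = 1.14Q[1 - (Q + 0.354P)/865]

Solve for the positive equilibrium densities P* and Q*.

Setting both brackets to zero gives the nullclines P + 0.435Q = 524 and 0.354P + Q = 865.
Substituting Q = 865 - 0.354P into the first: P(1 - 0.435·0.354) = 524 - 0.435·865.
So P* = 148/0.846 = 175, and then Q* = 865 - 0.354·175 = 803.

P* ≈ 175, Q* ≈ 803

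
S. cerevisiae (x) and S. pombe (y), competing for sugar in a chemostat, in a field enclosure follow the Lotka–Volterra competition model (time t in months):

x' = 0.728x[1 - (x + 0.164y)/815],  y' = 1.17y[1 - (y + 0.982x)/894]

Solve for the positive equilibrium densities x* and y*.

Setting both brackets to zero gives the nullclines x + 0.164y = 815 and 0.982x + y = 894.
Substituting y = 894 - 0.982x into the first: x(1 - 0.164·0.982) = 815 - 0.164·894.
So x* = 668/0.839 = 797, and then y* = 894 - 0.982·797 = 112.

x* ≈ 797, y* ≈ 112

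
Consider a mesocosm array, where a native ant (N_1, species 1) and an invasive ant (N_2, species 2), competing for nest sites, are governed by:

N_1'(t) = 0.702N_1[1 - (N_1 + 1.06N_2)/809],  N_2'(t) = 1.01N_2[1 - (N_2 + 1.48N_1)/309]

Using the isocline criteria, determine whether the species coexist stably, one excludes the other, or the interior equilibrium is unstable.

Compare the nullcline intercepts: K1/α12 = 809/1.06 = 763 > K2 = 309; K2/α21 = 309/1.48 = 209 < K1 = 809.
Since the inequalities point opposite ways, species 1 can invade but species 2 cannot.

species 1 excludes species 2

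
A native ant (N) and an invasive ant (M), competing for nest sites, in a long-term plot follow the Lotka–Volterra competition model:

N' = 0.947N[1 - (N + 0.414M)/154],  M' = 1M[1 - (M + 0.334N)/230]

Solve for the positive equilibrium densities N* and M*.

Setting both brackets to zero gives the nullclines N + 0.414M = 154 and 0.334N + M = 230.
Substituting M = 230 - 0.334N into the first: N(1 - 0.414·0.334) = 154 - 0.414·230.
So N* = 58.8/0.862 = 68.2, and then M* = 230 - 0.334·68.2 = 207.

N* ≈ 68.2, M* ≈ 207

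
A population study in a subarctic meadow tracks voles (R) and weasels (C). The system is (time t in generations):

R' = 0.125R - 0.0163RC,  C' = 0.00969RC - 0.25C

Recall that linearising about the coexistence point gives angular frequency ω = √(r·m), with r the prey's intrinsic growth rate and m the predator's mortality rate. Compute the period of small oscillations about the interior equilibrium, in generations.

T ≈ 35.5 generations

Here r = 0.125 and m = 0.25, so r·m = 0.0312.
ω = √0.0312 = 0.177 per generation, hence T = 2π/ω ≈ 35.5 generations.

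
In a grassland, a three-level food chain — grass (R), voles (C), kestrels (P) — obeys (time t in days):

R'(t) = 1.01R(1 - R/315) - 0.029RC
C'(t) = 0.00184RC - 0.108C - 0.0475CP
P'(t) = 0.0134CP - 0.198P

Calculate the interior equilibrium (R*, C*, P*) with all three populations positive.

R* ≈ 181, C* ≈ 14.8, P* ≈ 4.75

From dP/dt = 0: 0.0134C* = 0.198, so C* = 14.8.
From dR/dt = 0: 1.01(1 - R*/315) = 0.029·14.8, giving R* = 315·(1 - 0.424) = 181.
From dC/dt = 0: 0.00184·181 - 0.108 = 0.0475P*, so P* = 0.226/0.0475 = 4.75.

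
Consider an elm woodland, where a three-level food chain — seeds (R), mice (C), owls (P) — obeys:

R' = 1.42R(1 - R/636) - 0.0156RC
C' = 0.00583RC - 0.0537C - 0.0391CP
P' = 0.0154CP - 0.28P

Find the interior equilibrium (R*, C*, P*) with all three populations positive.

R* ≈ 509, C* ≈ 18.2, P* ≈ 74.5

From dP/dt = 0: 0.0154C* = 0.28, so C* = 18.2.
From dR/dt = 0: 1.42(1 - R*/636) = 0.0156·18.2, giving R* = 636·(1 - 0.2) = 509.
From dC/dt = 0: 0.00583·509 - 0.0537 = 0.0391P*, so P* = 2.91/0.0391 = 74.5.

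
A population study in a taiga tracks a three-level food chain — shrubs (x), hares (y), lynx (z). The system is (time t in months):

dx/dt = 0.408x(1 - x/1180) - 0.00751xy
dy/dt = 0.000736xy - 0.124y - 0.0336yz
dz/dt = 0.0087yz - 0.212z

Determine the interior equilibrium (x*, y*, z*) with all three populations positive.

From dz/dt = 0: 0.0087y* = 0.212, so y* = 24.4.
From dx/dt = 0: 0.408(1 - x*/1180) = 0.00751·24.4, giving x* = 1180·(1 - 0.449) = 651.
From dy/dt = 0: 0.000736·651 - 0.124 = 0.0336z*, so z* = 0.355/0.0336 = 10.6.

x* ≈ 651, y* ≈ 24.4, z* ≈ 10.6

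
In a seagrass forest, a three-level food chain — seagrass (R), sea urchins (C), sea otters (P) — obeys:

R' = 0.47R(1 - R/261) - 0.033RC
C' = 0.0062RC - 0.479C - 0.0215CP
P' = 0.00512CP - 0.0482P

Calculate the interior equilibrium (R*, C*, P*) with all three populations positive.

R* ≈ 88.5, C* ≈ 9.41, P* ≈ 3.24

From dP/dt = 0: 0.00512C* = 0.0482, so C* = 9.41.
From dR/dt = 0: 0.47(1 - R*/261) = 0.033·9.41, giving R* = 261·(1 - 0.661) = 88.5.
From dC/dt = 0: 0.0062·88.5 - 0.479 = 0.0215P*, so P* = 0.0696/0.0215 = 3.24.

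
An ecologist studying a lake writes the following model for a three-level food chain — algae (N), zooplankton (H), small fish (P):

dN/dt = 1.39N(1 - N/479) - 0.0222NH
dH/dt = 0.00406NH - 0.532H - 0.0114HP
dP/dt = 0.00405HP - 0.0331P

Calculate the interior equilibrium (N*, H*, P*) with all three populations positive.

From dP/dt = 0: 0.00405H* = 0.0331, so H* = 8.17.
From dN/dt = 0: 1.39(1 - N*/479) = 0.0222·8.17, giving N* = 479·(1 - 0.131) = 416.
From dH/dt = 0: 0.00406·416 - 0.532 = 0.0114P*, so P* = 1.16/0.0114 = 102.

N* ≈ 416, H* ≈ 8.17, P* ≈ 102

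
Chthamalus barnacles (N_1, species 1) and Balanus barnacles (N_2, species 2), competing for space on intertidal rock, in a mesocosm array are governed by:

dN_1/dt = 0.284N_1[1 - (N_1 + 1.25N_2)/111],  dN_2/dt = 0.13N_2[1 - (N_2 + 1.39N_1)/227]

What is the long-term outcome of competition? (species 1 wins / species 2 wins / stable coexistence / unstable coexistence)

species 2 excludes species 1

Compare the nullcline intercepts: K1/α12 = 111/1.25 = 88.8 < K2 = 227; K2/α21 = 227/1.39 = 163 > K1 = 111.
Since the inequalities point opposite ways, species 2 can invade but species 1 cannot.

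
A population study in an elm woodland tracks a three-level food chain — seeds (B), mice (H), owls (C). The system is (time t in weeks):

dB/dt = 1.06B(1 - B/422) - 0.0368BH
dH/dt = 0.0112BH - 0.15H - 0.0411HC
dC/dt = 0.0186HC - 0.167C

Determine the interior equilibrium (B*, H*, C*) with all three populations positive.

B* ≈ 290, H* ≈ 8.98, C* ≈ 75.5

From dC/dt = 0: 0.0186H* = 0.167, so H* = 8.98.
From dB/dt = 0: 1.06(1 - B*/422) = 0.0368·8.98, giving B* = 422·(1 - 0.312) = 290.
From dH/dt = 0: 0.0112·290 - 0.15 = 0.0411C*, so C* = 3.1/0.0411 = 75.5.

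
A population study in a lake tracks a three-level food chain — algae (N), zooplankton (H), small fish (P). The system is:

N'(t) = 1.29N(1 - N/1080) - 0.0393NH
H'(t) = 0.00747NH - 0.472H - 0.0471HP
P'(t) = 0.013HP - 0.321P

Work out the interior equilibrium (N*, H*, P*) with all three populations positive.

N* ≈ 268, H* ≈ 24.7, P* ≈ 32.4

From dP/dt = 0: 0.013H* = 0.321, so H* = 24.7.
From dN/dt = 0: 1.29(1 - N*/1080) = 0.0393·24.7, giving N* = 1080·(1 - 0.752) = 268.
From dH/dt = 0: 0.00747·268 - 0.472 = 0.0471P*, so P* = 1.53/0.0471 = 32.4.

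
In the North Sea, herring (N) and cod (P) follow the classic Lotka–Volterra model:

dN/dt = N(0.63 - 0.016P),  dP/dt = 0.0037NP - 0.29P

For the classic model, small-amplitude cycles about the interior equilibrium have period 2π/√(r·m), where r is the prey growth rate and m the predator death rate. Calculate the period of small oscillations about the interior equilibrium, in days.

Here r = 0.63 and m = 0.29, so r·m = 0.183.
ω = √0.183 = 0.427 per day, hence T = 2π/ω ≈ 14.7 days.

T ≈ 14.7 days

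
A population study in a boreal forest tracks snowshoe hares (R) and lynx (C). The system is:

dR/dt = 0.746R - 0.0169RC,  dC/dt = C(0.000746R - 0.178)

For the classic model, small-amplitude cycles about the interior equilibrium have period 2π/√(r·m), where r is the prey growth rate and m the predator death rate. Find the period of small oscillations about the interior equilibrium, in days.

T ≈ 17.2 days

Here r = 0.746 and m = 0.178, so r·m = 0.133.
ω = √0.133 = 0.364 per day, hence T = 2π/ω ≈ 17.2 days.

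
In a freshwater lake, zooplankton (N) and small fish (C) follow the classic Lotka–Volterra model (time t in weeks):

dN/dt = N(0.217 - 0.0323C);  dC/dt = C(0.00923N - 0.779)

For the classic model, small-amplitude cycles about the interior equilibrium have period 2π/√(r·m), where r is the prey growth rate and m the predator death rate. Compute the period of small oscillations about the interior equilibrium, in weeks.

T ≈ 15.3 weeks

Here r = 0.217 and m = 0.779, so r·m = 0.169.
ω = √0.169 = 0.411 per week, hence T = 2π/ω ≈ 15.3 weeks.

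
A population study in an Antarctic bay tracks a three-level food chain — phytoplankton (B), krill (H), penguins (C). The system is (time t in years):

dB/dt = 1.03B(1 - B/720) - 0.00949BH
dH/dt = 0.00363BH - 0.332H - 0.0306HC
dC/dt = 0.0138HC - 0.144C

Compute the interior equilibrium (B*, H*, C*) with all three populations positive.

From dC/dt = 0: 0.0138H* = 0.144, so H* = 10.4.
From dB/dt = 0: 1.03(1 - B*/720) = 0.00949·10.4, giving B* = 720·(1 - 0.0961) = 651.
From dH/dt = 0: 0.00363·651 - 0.332 = 0.0306C*, so C* = 2.03/0.0306 = 66.4.

B* ≈ 651, H* ≈ 10.4, C* ≈ 66.4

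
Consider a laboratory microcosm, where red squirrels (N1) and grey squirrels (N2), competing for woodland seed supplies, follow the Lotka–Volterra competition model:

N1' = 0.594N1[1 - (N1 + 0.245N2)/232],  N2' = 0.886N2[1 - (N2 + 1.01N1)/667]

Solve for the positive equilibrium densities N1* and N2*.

N1* ≈ 91.1, N2* ≈ 575

Setting both brackets to zero gives the nullclines N1 + 0.245N2 = 232 and 1.01N1 + N2 = 667.
Substituting N2 = 667 - 1.01N1 into the first: N1(1 - 0.245·1.01) = 232 - 0.245·667.
So N1* = 68.6/0.753 = 91.1, and then N2* = 667 - 1.01·91.1 = 575.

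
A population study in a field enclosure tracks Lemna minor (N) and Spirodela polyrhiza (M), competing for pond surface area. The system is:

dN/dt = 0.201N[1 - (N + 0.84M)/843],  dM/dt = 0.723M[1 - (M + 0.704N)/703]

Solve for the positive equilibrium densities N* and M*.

Setting both brackets to zero gives the nullclines N + 0.84M = 843 and 0.704N + M = 703.
Substituting M = 703 - 0.704N into the first: N(1 - 0.84·0.704) = 843 - 0.84·703.
So N* = 252/0.409 = 618, and then M* = 703 - 0.704·618 = 268.

N* ≈ 618, M* ≈ 268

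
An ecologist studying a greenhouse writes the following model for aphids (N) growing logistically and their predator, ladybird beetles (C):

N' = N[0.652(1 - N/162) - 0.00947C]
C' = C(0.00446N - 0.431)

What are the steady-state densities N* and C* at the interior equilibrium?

N* ≈ 96.6, C* ≈ 27.8

From dC/dt = 0 with C > 0: 0.00446N* = 0.431, so N* = 96.6.
Substitute into dN/dt = 0: 0.652(1 - 96.6/162) = 0.00947C*.
The bracket is 0.403, giving C* = 0.263/0.00947 = 27.8.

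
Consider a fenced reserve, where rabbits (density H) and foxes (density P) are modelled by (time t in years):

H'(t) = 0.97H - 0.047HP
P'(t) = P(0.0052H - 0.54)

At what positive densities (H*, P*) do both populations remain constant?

H* ≈ 104, P* ≈ 20.6

Set dP/dt = 0 with P > 0: 0.0052H - 0.54 = 0, so H* = 0.54/0.0052 = 104.
Set dH/dt = 0 with H > 0: 0.97 - 0.047P = 0, so P* = 0.97/0.047 = 20.6.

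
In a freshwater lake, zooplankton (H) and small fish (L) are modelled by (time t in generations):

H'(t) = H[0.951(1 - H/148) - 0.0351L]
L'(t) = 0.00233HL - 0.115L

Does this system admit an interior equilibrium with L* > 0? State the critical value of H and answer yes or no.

The predator equation gives dL/dt > 0 only when H > 0.115/0.00233 = 49.4.
Without the predator, H → K = 148. Since 148 > 49.4, the predator can invade and persist.

Threshold H = 49.4; K > 49.4, so yes, the predator persists.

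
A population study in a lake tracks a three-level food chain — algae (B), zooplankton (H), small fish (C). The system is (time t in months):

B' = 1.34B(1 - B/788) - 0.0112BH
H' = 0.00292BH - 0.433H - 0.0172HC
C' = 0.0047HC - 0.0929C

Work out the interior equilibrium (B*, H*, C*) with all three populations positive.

B* ≈ 658, H* ≈ 19.8, C* ≈ 86.5

From dC/dt = 0: 0.0047H* = 0.0929, so H* = 19.8.
From dB/dt = 0: 1.34(1 - B*/788) = 0.0112·19.8, giving B* = 788·(1 - 0.165) = 658.
From dH/dt = 0: 0.00292·658 - 0.433 = 0.0172C*, so C* = 1.49/0.0172 = 86.5.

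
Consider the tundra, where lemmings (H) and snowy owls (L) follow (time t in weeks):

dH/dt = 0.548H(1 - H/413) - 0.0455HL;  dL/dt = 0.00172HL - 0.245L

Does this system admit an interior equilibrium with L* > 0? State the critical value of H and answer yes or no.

The predator equation gives dL/dt > 0 only when H > 0.245/0.00172 = 142.
Without the predator, H → K = 413. Since 413 > 142, the predator can invade and persist.

Threshold H = 142; K > 142, so yes, the predator persists.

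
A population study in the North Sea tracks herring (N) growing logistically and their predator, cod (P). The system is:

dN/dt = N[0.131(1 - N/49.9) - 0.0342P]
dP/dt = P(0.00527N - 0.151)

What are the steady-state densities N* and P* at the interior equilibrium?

From dP/dt = 0 with P > 0: 0.00527N* = 0.151, so N* = 28.7.
Substitute into dN/dt = 0: 0.131(1 - 28.7/49.9) = 0.0342P*.
The bracket is 0.426, giving P* = 0.0558/0.0342 = 1.63.

N* ≈ 28.7, P* ≈ 1.63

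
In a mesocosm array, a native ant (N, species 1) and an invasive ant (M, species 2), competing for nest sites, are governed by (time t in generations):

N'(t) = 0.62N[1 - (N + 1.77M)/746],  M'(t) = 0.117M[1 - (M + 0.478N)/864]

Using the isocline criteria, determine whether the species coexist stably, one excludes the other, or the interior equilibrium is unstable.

Compare the nullcline intercepts: K1/α12 = 746/1.77 = 421 < K2 = 864; K2/α21 = 864/0.478 = 1810 > K1 = 746.
Since the inequalities point opposite ways, species 2 can invade but species 1 cannot.

species 2 excludes species 1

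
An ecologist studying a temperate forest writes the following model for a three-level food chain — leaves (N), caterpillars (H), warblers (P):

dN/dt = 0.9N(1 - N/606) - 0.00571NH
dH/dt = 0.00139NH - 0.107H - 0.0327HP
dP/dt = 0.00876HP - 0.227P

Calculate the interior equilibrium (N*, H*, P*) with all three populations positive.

N* ≈ 506, H* ≈ 25.9, P* ≈ 18.3

From dP/dt = 0: 0.00876H* = 0.227, so H* = 25.9.
From dN/dt = 0: 0.9(1 - N*/606) = 0.00571·25.9, giving N* = 606·(1 - 0.164) = 506.
From dH/dt = 0: 0.00139·506 - 0.107 = 0.0327P*, so P* = 0.597/0.0327 = 18.3.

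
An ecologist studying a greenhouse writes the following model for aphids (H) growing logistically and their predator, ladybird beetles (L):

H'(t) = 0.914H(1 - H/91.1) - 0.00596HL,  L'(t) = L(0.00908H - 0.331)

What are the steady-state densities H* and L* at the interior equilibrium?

From dL/dt = 0 with L > 0: 0.00908H* = 0.331, so H* = 36.5.
Substitute into dH/dt = 0: 0.914(1 - 36.5/91.1) = 0.00596L*.
The bracket is 0.6, giving L* = 0.548/0.00596 = 92.

H* ≈ 36.5, L* ≈ 92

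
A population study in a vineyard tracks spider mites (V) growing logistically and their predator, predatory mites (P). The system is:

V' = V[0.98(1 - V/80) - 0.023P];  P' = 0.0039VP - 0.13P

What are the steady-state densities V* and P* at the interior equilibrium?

From dP/dt = 0 with P > 0: 0.0039V* = 0.13, so V* = 33.3.
Substitute into dV/dt = 0: 0.98(1 - 33.3/80) = 0.023P*.
The bracket is 0.583, giving P* = 0.572/0.023 = 24.9.

V* ≈ 33.3, P* ≈ 24.9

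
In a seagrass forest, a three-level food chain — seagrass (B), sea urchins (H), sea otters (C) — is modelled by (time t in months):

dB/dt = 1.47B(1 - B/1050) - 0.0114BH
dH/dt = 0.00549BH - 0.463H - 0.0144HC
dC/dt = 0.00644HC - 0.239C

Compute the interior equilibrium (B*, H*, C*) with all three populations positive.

B* ≈ 748, H* ≈ 37.1, C* ≈ 253

From dC/dt = 0: 0.00644H* = 0.239, so H* = 37.1.
From dB/dt = 0: 1.47(1 - B*/1050) = 0.0114·37.1, giving B* = 1050·(1 - 0.288) = 748.
From dH/dt = 0: 0.00549·748 - 0.463 = 0.0144C*, so C* = 3.64/0.0144 = 253.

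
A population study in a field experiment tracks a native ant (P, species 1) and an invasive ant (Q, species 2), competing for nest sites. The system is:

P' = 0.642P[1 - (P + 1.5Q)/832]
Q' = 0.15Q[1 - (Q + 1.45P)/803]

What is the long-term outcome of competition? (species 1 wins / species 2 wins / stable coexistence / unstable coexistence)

unstable coexistence (outcome depends on initial conditions)

Compare the nullcline intercepts: K1/α12 = 832/1.5 = 555 < K2 = 803; K2/α21 = 803/1.45 = 554 < K1 = 832.
Since both are reversed, neither can invade when rare; the interior point is a saddle.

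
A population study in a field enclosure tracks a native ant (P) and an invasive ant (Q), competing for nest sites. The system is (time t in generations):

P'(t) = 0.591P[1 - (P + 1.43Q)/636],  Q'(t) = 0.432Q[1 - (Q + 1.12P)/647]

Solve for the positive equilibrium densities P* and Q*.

Setting both brackets to zero gives the nullclines P + 1.43Q = 636 and 1.12P + Q = 647.
Substituting Q = 647 - 1.12P into the first: P(1 - 1.43·1.12) = 636 - 1.43·647.
So P* = -289/-0.602 = 481, and then Q* = 647 - 1.12·481 = 109.

P* ≈ 481, Q* ≈ 109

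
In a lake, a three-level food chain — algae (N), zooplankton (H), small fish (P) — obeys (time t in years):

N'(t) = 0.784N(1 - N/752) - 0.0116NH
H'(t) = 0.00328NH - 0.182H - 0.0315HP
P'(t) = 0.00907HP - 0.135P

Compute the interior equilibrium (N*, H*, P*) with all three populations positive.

N* ≈ 586, H* ≈ 14.9, P* ≈ 55.3

From dP/dt = 0: 0.00907H* = 0.135, so H* = 14.9.
From dN/dt = 0: 0.784(1 - N*/752) = 0.0116·14.9, giving N* = 752·(1 - 0.22) = 586.
From dH/dt = 0: 0.00328·586 - 0.182 = 0.0315P*, so P* = 1.74/0.0315 = 55.3.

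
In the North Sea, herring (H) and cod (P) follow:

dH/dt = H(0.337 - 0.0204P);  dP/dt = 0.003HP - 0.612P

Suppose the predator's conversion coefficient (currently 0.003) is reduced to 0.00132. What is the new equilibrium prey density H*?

At the interior fixed point, setting dP/dt = 0 with P > 0 fixes H* = (predator death rate)/(HP coefficient) — independent of the other coefficients.
With the change, H* = 0.612/0.00132 = 464; it rises from 204.

H* ≈ 464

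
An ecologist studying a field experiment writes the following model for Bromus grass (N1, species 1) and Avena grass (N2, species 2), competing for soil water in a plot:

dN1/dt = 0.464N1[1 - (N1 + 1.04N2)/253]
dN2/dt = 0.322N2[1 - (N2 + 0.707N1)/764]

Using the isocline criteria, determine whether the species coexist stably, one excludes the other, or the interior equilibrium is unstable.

species 2 excludes species 1

Compare the nullcline intercepts: K1/α12 = 253/1.04 = 243 < K2 = 764; K2/α21 = 764/0.707 = 1080 > K1 = 253.
Since the inequalities point opposite ways, species 2 can invade but species 1 cannot.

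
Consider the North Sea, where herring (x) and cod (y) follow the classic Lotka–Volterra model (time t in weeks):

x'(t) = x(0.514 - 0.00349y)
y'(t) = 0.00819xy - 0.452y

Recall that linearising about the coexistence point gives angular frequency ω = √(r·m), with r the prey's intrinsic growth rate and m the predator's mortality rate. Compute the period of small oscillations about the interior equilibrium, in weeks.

T ≈ 13 weeks

Here r = 0.514 and m = 0.452, so r·m = 0.232.
ω = √0.232 = 0.482 per week, hence T = 2π/ω ≈ 13 weeks.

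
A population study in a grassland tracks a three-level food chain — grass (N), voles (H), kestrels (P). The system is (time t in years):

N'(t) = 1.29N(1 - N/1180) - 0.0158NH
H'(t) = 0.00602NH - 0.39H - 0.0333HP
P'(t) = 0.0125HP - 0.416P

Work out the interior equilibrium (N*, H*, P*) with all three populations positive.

N* ≈ 699, H* ≈ 33.3, P* ≈ 115

From dP/dt = 0: 0.0125H* = 0.416, so H* = 33.3.
From dN/dt = 0: 1.29(1 - N*/1180) = 0.0158·33.3, giving N* = 1180·(1 - 0.408) = 699.
From dH/dt = 0: 0.00602·699 - 0.39 = 0.0333P*, so P* = 3.82/0.0333 = 115.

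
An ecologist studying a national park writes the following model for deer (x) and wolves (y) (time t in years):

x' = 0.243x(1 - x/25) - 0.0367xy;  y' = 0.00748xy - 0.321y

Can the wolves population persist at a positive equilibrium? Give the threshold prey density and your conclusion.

Threshold x = 42.9; K < 42.9, so no, the predator goes extinct.

The predator equation gives dy/dt > 0 only when x > 0.321/0.00748 = 42.9.
Without the predator, x → K = 25. Since 25 < 42.9, the predator cannot invade.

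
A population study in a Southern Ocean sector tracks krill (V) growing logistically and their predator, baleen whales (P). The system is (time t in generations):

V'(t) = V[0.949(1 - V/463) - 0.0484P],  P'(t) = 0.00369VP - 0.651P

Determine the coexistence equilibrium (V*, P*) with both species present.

V* ≈ 176, P* ≈ 12.1

From dP/dt = 0 with P > 0: 0.00369V* = 0.651, so V* = 176.
Substitute into dV/dt = 0: 0.949(1 - 176/463) = 0.0484P*.
The bracket is 0.619, giving P* = 0.587/0.0484 = 12.1.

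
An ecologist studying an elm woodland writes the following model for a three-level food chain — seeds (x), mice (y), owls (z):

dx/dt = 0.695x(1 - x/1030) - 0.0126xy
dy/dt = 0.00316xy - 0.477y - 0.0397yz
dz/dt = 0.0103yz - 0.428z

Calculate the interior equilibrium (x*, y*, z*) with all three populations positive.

From dz/dt = 0: 0.0103y* = 0.428, so y* = 41.6.
From dx/dt = 0: 0.695(1 - x*/1030) = 0.0126·41.6, giving x* = 1030·(1 - 0.753) = 254.
From dy/dt = 0: 0.00316·254 - 0.477 = 0.0397z*, so z* = 0.326/0.0397 = 8.21.

x* ≈ 254, y* ≈ 41.6, z* ≈ 8.21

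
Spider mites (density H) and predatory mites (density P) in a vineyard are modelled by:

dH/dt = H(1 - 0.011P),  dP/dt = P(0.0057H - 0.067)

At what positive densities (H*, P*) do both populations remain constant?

H* ≈ 11.8, P* ≈ 90.9

Set dP/dt = 0 with P > 0: 0.0057H - 0.067 = 0, so H* = 0.067/0.0057 = 11.8.
Set dH/dt = 0 with H > 0: 1 - 0.011P = 0, so P* = 1/0.011 = 90.9.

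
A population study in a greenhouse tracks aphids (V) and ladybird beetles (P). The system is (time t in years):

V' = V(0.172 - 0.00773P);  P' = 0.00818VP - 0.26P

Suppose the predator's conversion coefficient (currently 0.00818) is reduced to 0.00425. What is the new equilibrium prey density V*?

At the interior fixed point, setting dP/dt = 0 with P > 0 fixes V* = (predator death rate)/(VP coefficient) — independent of the other coefficients.
With the change, V* = 0.26/0.00425 = 61.2; it rises from 31.8.

V* ≈ 61.2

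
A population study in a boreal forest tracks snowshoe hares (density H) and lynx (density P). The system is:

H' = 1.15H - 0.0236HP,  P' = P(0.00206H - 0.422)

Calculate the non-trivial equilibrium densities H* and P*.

Set dP/dt = 0 with P > 0: 0.00206H - 0.422 = 0, so H* = 0.422/0.00206 = 205.
Set dH/dt = 0 with H > 0: 1.15 - 0.0236P = 0, so P* = 1.15/0.0236 = 48.7.

H* ≈ 205, P* ≈ 48.7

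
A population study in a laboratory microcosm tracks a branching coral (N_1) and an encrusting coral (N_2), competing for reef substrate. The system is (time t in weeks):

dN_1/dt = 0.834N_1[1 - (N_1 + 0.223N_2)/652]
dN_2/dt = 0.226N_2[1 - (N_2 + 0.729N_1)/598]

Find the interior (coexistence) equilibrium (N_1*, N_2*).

Setting both brackets to zero gives the nullclines N_1 + 0.223N_2 = 652 and 0.729N_1 + N_2 = 598.
Substituting N_2 = 598 - 0.729N_1 into the first: N_1(1 - 0.223·0.729) = 652 - 0.223·598.
So N_1* = 519/0.837 = 619, and then N_2* = 598 - 0.729·619 = 147.

N_1* ≈ 619, N_2* ≈ 147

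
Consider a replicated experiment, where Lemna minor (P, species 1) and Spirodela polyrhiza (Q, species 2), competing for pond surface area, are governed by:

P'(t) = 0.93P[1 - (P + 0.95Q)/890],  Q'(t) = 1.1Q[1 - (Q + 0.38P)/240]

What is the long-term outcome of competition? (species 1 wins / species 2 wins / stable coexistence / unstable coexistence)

Compare the nullcline intercepts: K1/α12 = 890/0.95 = 937 > K2 = 240; K2/α21 = 240/0.38 = 632 < K1 = 890.
Since the inequalities point opposite ways, species 1 can invade but species 2 cannot.

species 1 excludes species 2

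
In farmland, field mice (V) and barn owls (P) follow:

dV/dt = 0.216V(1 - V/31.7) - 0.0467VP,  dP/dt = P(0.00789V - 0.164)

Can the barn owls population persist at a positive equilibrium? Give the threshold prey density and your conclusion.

Threshold V = 20.8; K > 20.8, so yes, the predator persists.

The predator equation gives dP/dt > 0 only when V > 0.164/0.00789 = 20.8.
Without the predator, V → K = 31.7. Since 31.7 > 20.8, the predator can invade and persist.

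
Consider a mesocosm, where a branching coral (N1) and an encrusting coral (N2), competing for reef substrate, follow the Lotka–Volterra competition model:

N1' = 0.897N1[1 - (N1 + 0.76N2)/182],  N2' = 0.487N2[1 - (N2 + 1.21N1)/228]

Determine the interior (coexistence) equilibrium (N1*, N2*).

N1* ≈ 108, N2* ≈ 96.8

Setting both brackets to zero gives the nullclines N1 + 0.76N2 = 182 and 1.21N1 + N2 = 228.
Substituting N2 = 228 - 1.21N1 into the first: N1(1 - 0.76·1.21) = 182 - 0.76·228.
So N1* = 8.72/0.0804 = 108, and then N2* = 228 - 1.21·108 = 96.8.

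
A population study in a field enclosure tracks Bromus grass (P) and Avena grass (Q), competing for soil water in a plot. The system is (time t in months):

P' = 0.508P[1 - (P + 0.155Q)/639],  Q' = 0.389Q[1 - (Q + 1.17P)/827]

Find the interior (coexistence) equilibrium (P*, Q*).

Setting both brackets to zero gives the nullclines P + 0.155Q = 639 and 1.17P + Q = 827.
Substituting Q = 827 - 1.17P into the first: P(1 - 0.155·1.17) = 639 - 0.155·827.
So P* = 511/0.819 = 624, and then Q* = 827 - 1.17·624 = 97.

P* ≈ 624, Q* ≈ 97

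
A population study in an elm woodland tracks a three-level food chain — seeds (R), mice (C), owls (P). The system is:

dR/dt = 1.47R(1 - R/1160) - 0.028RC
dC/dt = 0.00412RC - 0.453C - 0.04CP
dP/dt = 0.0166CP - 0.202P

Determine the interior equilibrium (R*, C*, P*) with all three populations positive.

From dP/dt = 0: 0.0166C* = 0.202, so C* = 12.2.
From dR/dt = 0: 1.47(1 - R*/1160) = 0.028·12.2, giving R* = 1160·(1 - 0.232) = 891.
From dC/dt = 0: 0.00412·891 - 0.453 = 0.04P*, so P* = 3.22/0.04 = 80.5.

R* ≈ 891, C* ≈ 12.2, P* ≈ 80.5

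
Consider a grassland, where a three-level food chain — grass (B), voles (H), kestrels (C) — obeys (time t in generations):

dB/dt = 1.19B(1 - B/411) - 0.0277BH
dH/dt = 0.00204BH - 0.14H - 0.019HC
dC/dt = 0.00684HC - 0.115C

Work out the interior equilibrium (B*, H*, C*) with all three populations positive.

From dC/dt = 0: 0.00684H* = 0.115, so H* = 16.8.
From dB/dt = 0: 1.19(1 - B*/411) = 0.0277·16.8, giving B* = 411·(1 - 0.391) = 250.
From dH/dt = 0: 0.00204·250 - 0.14 = 0.019C*, so C* = 0.37/0.019 = 19.5.

B* ≈ 250, H* ≈ 16.8, C* ≈ 19.5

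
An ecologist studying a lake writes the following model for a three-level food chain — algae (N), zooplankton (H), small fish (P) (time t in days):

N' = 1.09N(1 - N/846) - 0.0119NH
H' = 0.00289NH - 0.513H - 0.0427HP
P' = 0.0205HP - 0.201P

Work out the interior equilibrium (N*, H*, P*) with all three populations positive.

N* ≈ 755, H* ≈ 9.8, P* ≈ 39.1

From dP/dt = 0: 0.0205H* = 0.201, so H* = 9.8.
From dN/dt = 0: 1.09(1 - N*/846) = 0.0119·9.8, giving N* = 846·(1 - 0.107) = 755.
From dH/dt = 0: 0.00289·755 - 0.513 = 0.0427P*, so P* = 1.67/0.0427 = 39.1.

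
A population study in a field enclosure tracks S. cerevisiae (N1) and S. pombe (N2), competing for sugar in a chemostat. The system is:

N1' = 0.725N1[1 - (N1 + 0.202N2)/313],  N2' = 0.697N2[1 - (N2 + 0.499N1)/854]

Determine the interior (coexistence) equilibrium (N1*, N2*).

Setting both brackets to zero gives the nullclines N1 + 0.202N2 = 313 and 0.499N1 + N2 = 854.
Substituting N2 = 854 - 0.499N1 into the first: N1(1 - 0.202·0.499) = 313 - 0.202·854.
So N1* = 140/0.899 = 156, and then N2* = 854 - 0.499·156 = 776.

N1* ≈ 156, N2* ≈ 776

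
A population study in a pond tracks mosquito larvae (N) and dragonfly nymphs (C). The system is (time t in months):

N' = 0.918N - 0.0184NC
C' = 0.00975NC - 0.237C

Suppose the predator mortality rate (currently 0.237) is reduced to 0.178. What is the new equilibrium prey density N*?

At the interior fixed point, setting dC/dt = 0 with C > 0 fixes N* = (predator death rate)/(NC coefficient) — independent of the other coefficients.
With the change, N* = 0.178/0.00975 = 18.3; it falls from 24.3.

N* ≈ 18.3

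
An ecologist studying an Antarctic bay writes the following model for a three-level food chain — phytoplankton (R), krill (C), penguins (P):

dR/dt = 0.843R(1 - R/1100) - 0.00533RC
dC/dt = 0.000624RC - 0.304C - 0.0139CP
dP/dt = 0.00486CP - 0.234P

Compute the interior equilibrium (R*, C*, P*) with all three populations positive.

From dP/dt = 0: 0.00486C* = 0.234, so C* = 48.1.
From dR/dt = 0: 0.843(1 - R*/1100) = 0.00533·48.1, giving R* = 1100·(1 - 0.304) = 765.
From dC/dt = 0: 0.000624·765 - 0.304 = 0.0139P*, so P* = 0.173/0.0139 = 12.5.

R* ≈ 765, C* ≈ 48.1, P* ≈ 12.5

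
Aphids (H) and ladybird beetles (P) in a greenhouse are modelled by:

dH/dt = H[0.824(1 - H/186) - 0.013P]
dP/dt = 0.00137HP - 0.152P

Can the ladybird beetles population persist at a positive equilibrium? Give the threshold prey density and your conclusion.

The predator equation gives dP/dt > 0 only when H > 0.152/0.00137 = 111.
Without the predator, H → K = 186. Since 186 > 111, the predator can invade and persist.

Threshold H = 111; K > 111, so yes, the predator persists.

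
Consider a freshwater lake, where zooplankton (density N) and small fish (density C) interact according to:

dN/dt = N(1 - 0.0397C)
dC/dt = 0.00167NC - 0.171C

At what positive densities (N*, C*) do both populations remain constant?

N* ≈ 102, C* ≈ 25.2

Set dC/dt = 0 with C > 0: 0.00167N - 0.171 = 0, so N* = 0.171/0.00167 = 102.
Set dN/dt = 0 with N > 0: 1 - 0.0397C = 0, so C* = 1/0.0397 = 25.2.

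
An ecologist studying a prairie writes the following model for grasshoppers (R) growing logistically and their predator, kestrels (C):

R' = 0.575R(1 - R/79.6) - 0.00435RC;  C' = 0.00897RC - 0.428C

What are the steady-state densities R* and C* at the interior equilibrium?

R* ≈ 47.7, C* ≈ 52.9

From dC/dt = 0 with C > 0: 0.00897R* = 0.428, so R* = 47.7.
Substitute into dR/dt = 0: 0.575(1 - 47.7/79.6) = 0.00435C*.
The bracket is 0.401, giving C* = 0.23/0.00435 = 52.9.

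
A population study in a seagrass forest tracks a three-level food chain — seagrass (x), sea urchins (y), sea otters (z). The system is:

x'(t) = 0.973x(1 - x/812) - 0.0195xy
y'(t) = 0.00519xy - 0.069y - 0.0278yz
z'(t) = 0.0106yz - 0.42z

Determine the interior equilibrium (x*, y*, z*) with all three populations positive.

x* ≈ 167, y* ≈ 39.6, z* ≈ 28.7

From dz/dt = 0: 0.0106y* = 0.42, so y* = 39.6.
From dx/dt = 0: 0.973(1 - x*/812) = 0.0195·39.6, giving x* = 812·(1 - 0.794) = 167.
From dy/dt = 0: 0.00519·167 - 0.069 = 0.0278z*, so z* = 0.799/0.0278 = 28.7.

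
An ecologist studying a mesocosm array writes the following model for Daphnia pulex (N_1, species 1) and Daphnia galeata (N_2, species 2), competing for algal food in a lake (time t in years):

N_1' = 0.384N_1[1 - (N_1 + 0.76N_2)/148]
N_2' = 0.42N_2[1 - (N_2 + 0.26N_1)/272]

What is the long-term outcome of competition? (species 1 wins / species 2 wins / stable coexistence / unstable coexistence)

Compare the nullcline intercepts: K1/α12 = 148/0.76 = 195 < K2 = 272; K2/α21 = 272/0.26 = 1050 > K1 = 148.
Since the inequalities point opposite ways, species 2 can invade but species 1 cannot.

species 2 excludes species 1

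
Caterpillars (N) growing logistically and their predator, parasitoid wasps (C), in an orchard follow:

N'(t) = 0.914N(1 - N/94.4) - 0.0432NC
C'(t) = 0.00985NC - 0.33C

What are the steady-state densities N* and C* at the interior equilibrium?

From dC/dt = 0 with C > 0: 0.00985N* = 0.33, so N* = 33.5.
Substitute into dN/dt = 0: 0.914(1 - 33.5/94.4) = 0.0432C*.
The bracket is 0.645, giving C* = 0.59/0.0432 = 13.6.

N* ≈ 33.5, C* ≈ 13.6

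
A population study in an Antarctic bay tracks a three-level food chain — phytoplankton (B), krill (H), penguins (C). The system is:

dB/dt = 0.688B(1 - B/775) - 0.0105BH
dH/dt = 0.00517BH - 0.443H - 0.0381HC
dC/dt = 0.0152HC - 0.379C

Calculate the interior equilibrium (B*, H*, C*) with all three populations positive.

B* ≈ 480, H* ≈ 24.9, C* ≈ 53.5

From dC/dt = 0: 0.0152H* = 0.379, so H* = 24.9.
From dB/dt = 0: 0.688(1 - B*/775) = 0.0105·24.9, giving B* = 775·(1 - 0.381) = 480.
From dH/dt = 0: 0.00517·480 - 0.443 = 0.0381C*, so C* = 2.04/0.0381 = 53.5.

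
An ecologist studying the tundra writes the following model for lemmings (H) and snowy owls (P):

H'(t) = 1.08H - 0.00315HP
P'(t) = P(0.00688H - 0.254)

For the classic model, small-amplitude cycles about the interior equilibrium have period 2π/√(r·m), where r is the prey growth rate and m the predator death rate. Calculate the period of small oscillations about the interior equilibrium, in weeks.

Here r = 1.08 and m = 0.254, so r·m = 0.274.
ω = √0.274 = 0.524 per week, hence T = 2π/ω ≈ 12 weeks.

T ≈ 12 weeks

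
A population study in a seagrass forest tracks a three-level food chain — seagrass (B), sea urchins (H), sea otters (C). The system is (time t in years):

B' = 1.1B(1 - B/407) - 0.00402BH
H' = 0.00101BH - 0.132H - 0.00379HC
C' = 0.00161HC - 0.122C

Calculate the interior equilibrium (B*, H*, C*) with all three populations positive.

From dC/dt = 0: 0.00161H* = 0.122, so H* = 75.8.
From dB/dt = 0: 1.1(1 - B*/407) = 0.00402·75.8, giving B* = 407·(1 - 0.277) = 294.
From dH/dt = 0: 0.00101·294 - 0.132 = 0.00379C*, so C* = 0.165/0.00379 = 43.6.

B* ≈ 294, H* ≈ 75.8, C* ≈ 43.6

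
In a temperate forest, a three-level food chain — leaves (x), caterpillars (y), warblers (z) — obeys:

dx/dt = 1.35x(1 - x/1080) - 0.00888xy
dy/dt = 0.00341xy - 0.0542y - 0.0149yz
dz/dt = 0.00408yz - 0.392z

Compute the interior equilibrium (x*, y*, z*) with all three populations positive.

x* ≈ 397, y* ≈ 96.1, z* ≈ 87.3

From dz/dt = 0: 0.00408y* = 0.392, so y* = 96.1.
From dx/dt = 0: 1.35(1 - x*/1080) = 0.00888·96.1, giving x* = 1080·(1 - 0.632) = 397.
From dy/dt = 0: 0.00341·397 - 0.0542 = 0.0149z*, so z* = 1.3/0.0149 = 87.3.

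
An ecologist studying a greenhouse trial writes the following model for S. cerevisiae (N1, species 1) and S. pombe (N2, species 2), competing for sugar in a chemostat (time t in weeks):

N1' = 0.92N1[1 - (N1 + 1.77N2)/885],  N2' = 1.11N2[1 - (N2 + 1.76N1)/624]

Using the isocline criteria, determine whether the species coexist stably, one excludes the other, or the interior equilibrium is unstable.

unstable coexistence (outcome depends on initial conditions)

Compare the nullcline intercepts: K1/α12 = 885/1.77 = 500 < K2 = 624; K2/α21 = 624/1.76 = 355 < K1 = 885.
Since both are reversed, neither can invade when rare; the interior point is a saddle.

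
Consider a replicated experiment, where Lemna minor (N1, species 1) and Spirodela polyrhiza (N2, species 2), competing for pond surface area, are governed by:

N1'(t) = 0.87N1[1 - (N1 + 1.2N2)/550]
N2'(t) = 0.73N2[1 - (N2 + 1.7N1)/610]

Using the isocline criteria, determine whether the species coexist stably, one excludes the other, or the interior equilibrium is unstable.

Compare the nullcline intercepts: K1/α12 = 550/1.2 = 458 < K2 = 610; K2/α21 = 610/1.7 = 359 < K1 = 550.
Since both are reversed, neither can invade when rare; the interior point is a saddle.

unstable coexistence (outcome depends on initial conditions)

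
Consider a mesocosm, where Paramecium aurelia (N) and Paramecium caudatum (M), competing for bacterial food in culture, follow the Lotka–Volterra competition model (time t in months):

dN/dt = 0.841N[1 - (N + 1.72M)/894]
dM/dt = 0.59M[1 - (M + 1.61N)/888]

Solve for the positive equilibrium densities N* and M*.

N* ≈ 358, M* ≈ 312

Setting both brackets to zero gives the nullclines N + 1.72M = 894 and 1.61N + M = 888.
Substituting M = 888 - 1.61N into the first: N(1 - 1.72·1.61) = 894 - 1.72·888.
So N* = -633/-1.77 = 358, and then M* = 888 - 1.61·358 = 312.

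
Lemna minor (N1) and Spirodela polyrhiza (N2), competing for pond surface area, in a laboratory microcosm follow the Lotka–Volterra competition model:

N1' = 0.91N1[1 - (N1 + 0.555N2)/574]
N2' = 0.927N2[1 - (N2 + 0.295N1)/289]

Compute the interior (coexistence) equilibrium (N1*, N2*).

N1* ≈ 495, N2* ≈ 143

Setting both brackets to zero gives the nullclines N1 + 0.555N2 = 574 and 0.295N1 + N2 = 289.
Substituting N2 = 289 - 0.295N1 into the first: N1(1 - 0.555·0.295) = 574 - 0.555·289.
So N1* = 414/0.836 = 495, and then N2* = 289 - 0.295·495 = 143.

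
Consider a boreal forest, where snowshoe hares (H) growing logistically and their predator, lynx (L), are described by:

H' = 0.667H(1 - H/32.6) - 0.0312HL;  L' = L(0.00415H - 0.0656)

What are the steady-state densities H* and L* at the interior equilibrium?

H* ≈ 15.8, L* ≈ 11

From dL/dt = 0 with L > 0: 0.00415H* = 0.0656, so H* = 15.8.
Substitute into dH/dt = 0: 0.667(1 - 15.8/32.6) = 0.0312L*.
The bracket is 0.515, giving L* = 0.344/0.0312 = 11.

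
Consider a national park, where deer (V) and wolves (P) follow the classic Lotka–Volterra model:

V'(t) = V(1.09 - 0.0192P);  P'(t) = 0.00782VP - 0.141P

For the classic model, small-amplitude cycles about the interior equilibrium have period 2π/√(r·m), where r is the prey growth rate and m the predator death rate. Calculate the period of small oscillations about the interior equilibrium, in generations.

T ≈ 16 generations

Here r = 1.09 and m = 0.141, so r·m = 0.154.
ω = √0.154 = 0.392 per generation, hence T = 2π/ω ≈ 16 generations.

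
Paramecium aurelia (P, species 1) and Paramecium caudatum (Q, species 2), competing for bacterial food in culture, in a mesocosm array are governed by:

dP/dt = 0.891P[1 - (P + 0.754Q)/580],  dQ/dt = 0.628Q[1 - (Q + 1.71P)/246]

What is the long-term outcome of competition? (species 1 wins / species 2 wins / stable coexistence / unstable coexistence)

Compare the nullcline intercepts: K1/α12 = 580/0.754 = 769 > K2 = 246; K2/α21 = 246/1.71 = 144 < K1 = 580.
Since the inequalities point opposite ways, species 1 can invade but species 2 cannot.

species 1 excludes species 2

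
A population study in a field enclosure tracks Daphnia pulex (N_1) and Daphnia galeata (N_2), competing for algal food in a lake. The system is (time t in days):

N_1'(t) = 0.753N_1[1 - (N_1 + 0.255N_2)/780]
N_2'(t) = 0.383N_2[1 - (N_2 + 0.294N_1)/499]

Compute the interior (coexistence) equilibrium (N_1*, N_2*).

N_1* ≈ 706, N_2* ≈ 292

Setting both brackets to zero gives the nullclines N_1 + 0.255N_2 = 780 and 0.294N_1 + N_2 = 499.
Substituting N_2 = 499 - 0.294N_1 into the first: N_1(1 - 0.255·0.294) = 780 - 0.255·499.
So N_1* = 653/0.925 = 706, and then N_2* = 499 - 0.294·706 = 292.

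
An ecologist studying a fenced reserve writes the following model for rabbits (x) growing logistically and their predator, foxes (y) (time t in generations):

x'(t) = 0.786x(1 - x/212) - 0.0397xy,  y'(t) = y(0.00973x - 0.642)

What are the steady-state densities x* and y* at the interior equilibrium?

x* ≈ 66, y* ≈ 13.6

From dy/dt = 0 with y > 0: 0.00973x* = 0.642, so x* = 66.
Substitute into dx/dt = 0: 0.786(1 - 66/212) = 0.0397y*.
The bracket is 0.689, giving y* = 0.541/0.0397 = 13.6.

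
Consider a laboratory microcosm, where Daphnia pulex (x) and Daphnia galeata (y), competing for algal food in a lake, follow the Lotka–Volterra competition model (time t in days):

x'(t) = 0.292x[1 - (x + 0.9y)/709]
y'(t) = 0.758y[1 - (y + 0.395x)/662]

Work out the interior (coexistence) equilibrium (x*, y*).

Setting both brackets to zero gives the nullclines x + 0.9y = 709 and 0.395x + y = 662.
Substituting y = 662 - 0.395x into the first: x(1 - 0.9·0.395) = 709 - 0.9·662.
So x* = 113/0.644 = 176, and then y* = 662 - 0.395·176 = 593.

x* ≈ 176, y* ≈ 593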